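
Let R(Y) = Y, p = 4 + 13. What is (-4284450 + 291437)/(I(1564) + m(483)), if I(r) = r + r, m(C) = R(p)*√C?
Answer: -31944104/24667 + 3993013*√483/567341 ≈ -1140.3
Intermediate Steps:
p = 17
m(C) = 17*√C
I(r) = 2*r
(-4284450 + 291437)/(I(1564) + m(483)) = (-4284450 + 291437)/(2*1564 + 17*√483) = -3993013/(3128 + 17*√483)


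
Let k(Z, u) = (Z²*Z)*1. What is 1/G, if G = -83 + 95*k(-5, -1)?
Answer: -1/11958 ≈ -8.3626e-5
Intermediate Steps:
k(Z, u) = Z³ (k(Z, u) = Z³*1 = Z³)
G = -11958 (G = -83 + 95*(-5)³ = -83 + 95*(-125) = -83 - 11875 = -11958)
1/G = 1/(-11958) = -1/11958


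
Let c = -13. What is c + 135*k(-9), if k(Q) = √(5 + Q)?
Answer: -13 + 270*I ≈ -13.0 + 270.0*I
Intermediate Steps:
c + 135*k(-9) = -13 + 135*√(5 - 9) = -13 + 135*√(-4) = -13 + 135*(2*I) = -13 + 270*I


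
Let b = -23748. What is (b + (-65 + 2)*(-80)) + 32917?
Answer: 14209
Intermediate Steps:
(b + (-65 + 2)*(-80)) + 32917 = (-23748 + (-65 + 2)*(-80)) + 32917 = (-23748 - 63*(-80)) + 32917 = (-23748 + 5040) + 32917 = -18708 + 32917 = 14209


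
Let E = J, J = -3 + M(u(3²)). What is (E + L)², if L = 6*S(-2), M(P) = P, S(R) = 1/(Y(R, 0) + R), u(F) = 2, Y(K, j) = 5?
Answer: 1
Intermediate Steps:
S(R) = 1/(5 + R)
L = 2 (L = 6/(5 - 2) = 6/3 = 6*(⅓) = 2)
J = -1 (J = -3 + 2 = -1)
E = -1
(E + L)² = (-1 + 2)² = 1² = 1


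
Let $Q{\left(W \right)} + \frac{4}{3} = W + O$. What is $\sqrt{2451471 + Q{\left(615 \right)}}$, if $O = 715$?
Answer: $\frac{\sqrt{22075197}}{3} \approx 1566.1$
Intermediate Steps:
$Q{\left(W \right)} = \frac{2141}{3} + W$ ($Q{\left(W \right)} = - \frac{4}{3} + \left(W + 715\right) = - \frac{4}{3} + \left(715 + W\right) = \frac{2141}{3} + W$)
$\sqrt{2451471 + Q{\left(615 \right)}} = \sqrt{2451471 + \left(\frac{2141}{3} + 615\right)} = \sqrt{2451471 + \frac{3986}{3}} = \sqrt{\frac{7358399}{3}} = \frac{\sqrt{22075197}}{3}$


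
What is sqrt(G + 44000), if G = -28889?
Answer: 3*sqrt(1679) ≈ 122.93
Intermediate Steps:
sqrt(G + 44000) = sqrt(-28889 + 44000) = sqrt(15111) = 3*sqrt(1679)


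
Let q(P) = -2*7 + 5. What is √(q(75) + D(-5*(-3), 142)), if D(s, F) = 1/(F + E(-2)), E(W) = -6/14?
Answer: 4*I*√551987/991 ≈ 2.9988*I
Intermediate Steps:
E(W) = -3/7 (E(W) = -6*1/14 = -3/7)
q(P) = -9 (q(P) = -14 + 5 = -9)
D(s, F) = 1/(-3/7 + F) (D(s, F) = 1/(F - 3/7) = 1/(-3/7 + F))
√(q(75) + D(-5*(-3), 142)) = √(-9 + 7/(-3 + 7*142)) = √(-9 + 7/(-3 + 994)) = √(-9 + 7/991) = √(-8912/991) = 4*I*√551987/991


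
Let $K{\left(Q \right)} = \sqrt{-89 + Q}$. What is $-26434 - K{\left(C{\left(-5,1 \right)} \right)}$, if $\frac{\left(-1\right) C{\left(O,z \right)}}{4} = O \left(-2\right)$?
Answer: $-26434 - i \sqrt{129} \approx -26434.0 - 11.358 i$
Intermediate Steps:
$C{\left(O,z \right)} = 8 O$ ($C{\left(O,z \right)} = - 4 O \left(-2\right) = - 4 \left(- 2 O\right) = 8 O$)
$-26434 - K{\left(C{\left(-5,1 \right)} \right)} = -26434 - \sqrt{-89 + 8 \left(-5\right)} = -26434 - \sqrt{-89 - 40} = -26434 - \sqrt{-129} = -26434 - i \sqrt{129}$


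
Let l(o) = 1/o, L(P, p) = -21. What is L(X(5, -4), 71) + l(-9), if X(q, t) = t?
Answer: -190/9 ≈ -21.111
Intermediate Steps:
L(X(5, -4), 71) + l(-9) = -21 + 1/(-9) = -21 - ⅑ = -190/9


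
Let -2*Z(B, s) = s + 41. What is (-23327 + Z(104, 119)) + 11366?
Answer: -12041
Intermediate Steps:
Z(B, s) = -41/2 - s/2 (Z(B, s) = -(s + 41)/2 = -(41 + s)/2 = -41/2 - s/2)
(-23327 + Z(104, 119)) + 11366 = (-23327 + (-41/2 - ½*119)) + 11366 = (-23327 + (-41/2 - 119/2)) + 11366 = (-23327 - 80) + 11366 = -23407 + 11366 = -12041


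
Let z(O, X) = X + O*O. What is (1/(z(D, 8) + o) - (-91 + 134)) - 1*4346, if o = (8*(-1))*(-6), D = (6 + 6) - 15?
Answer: -285284/65 ≈ -4389.0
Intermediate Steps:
D = -3 (D = 12 - 15 = -3)
o = 48 (o = -8*(-6) = 48)
z(O, X) = X + O²
(1/(z(D, 8) + o) - (-91 + 134)) - 1*4346 = (1/((8 + (-3)²) + 48) - (-91 + 134)) - 1*4346 = (1/((8 + 9) + 48) - 1*43) - 4346 = (1/(17 + 48) - 43) - 4346 = (1/65 - 43) - 4346 = -2794/65 - 4346 = -285284/65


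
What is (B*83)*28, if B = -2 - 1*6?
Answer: -18592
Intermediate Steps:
B = -8 (B = -2 - 6 = -8)
(B*83)*28 = -8*83*28 = -664*28 = -18592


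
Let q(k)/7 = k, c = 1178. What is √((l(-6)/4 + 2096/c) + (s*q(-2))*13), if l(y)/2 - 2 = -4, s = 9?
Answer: 3*I*√63109583/589 ≈ 40.463*I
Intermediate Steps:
q(k) = 7*k
l(y) = -4 (l(y) = 4 + 2*(-4) = 4 - 8 = -4)
√((l(-6)/4 + 2096/c) + (s*q(-2))*13) = √((-4/4 + 2096/1178) + (9*(7*(-2)))*13) = √((-4*¼ + 2096*(1/1178)) + (9*(-14))*13) = √((-1 + 1048/589) - 126*13) = √(459/589 - 1638) = √(-964323/589) = 3*I*√63109583/589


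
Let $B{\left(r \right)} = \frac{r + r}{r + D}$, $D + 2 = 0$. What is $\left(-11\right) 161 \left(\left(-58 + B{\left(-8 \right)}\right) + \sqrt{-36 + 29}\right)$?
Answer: $\frac{499422}{5} - 1771 i \sqrt{7} \approx 99884.0 - 4685.6 i$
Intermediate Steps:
$D = -2$ ($D = -2 + 0 = -2$)
$B{\left(r \right)} = \frac{2 r}{-2 + r}$ ($B{\left(r \right)} = \frac{r + r}{r - 2} = \frac{2 r}{-2 + r}$)
$\left(-11\right) 161 \left(\left(-58 + B{\left(-8 \right)}\right) + \sqrt{-36 + 29}\right) = \left(-11\right) 161 \left(\left(-58 + 2 \left(-8\right) \frac{1}{-2 - 8}\right) + \sqrt{-36 + 29}\right) = - 1771 \left(\left(-58 + 2 \left(-8\right) \frac{1}{-10}\right) + \sqrt{-7}\right) = - 1771 \left(\left(-58 + 2 \left(-8\right) \left(- \frac{1}{10}\right)\right) + i \sqrt{7}\right) = - 1771 \left(\left(-58 + \frac{8}{5}\right) + i \sqrt{7}\right) = - 1771 \left(- \frac{282}{5} + i \sqrt{7}\right) = \frac{499422}{5} - 1771 i \sqrt{7}$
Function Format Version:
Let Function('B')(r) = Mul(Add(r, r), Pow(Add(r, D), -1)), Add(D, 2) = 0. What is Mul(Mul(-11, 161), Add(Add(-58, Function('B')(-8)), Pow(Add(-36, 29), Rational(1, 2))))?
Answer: Add(Rational(499422, 5), Mul(-1771, I, Pow(7, Rational(1, 2)))) ≈ Add(99884., Mul(-4685.6, I))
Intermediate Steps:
D = -2 (D = Add(-2, 0) = -2)
Function('B')(r) = Mul(2, r, Pow(Add(-2, r), -1)) (Function('B')(r) = Mul(Add(r, r), Pow(Add(r, -2), -1)) = Mul(Mul(2, r), Pow(Add(-2, r), -1)) = Mul(2, r, Pow(Add(-2, r), -1)))
Mul(Mul(-11, 161), Add(Add(-58, Function('B')(-8)), Pow(Add(-36, 29), Rational(1, 2)))) = Mul(Mul(-11, 161), Add(Add(-58, Mul(2, -8, Pow(Add(-2, -8), -1))), Pow(Add(-36, 29), Rational(1, 2)))) = Mul(-1771, Add(Add(-58, Mul(2, -8, Pow(-10, -1))), Pow(-7, Rational(1, 2)))) = Mul(-1771, Add(Add(-58, Mul(2, -8, Rational(-1, 10))), Mul(I, Pow(7, Rational(1, 2))))) = Mul(-1771, Add(Add(-58, Rational(8, 5)), Mul(I, Pow(7, Rational(1, 2))))) = Mul(-1771, Add(Rational(-282, 5), Mul(I, Pow(7, Rational(1, 2))))) = Add(Rational(499422, 5), Mul(-1771, I, Pow(7, Rational(1, 2))))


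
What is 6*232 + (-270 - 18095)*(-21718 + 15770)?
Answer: 109236412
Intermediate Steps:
6*232 + (-270 - 18095)*(-21718 + 15770) = 1392 - 18365*(-5948) = 1392 + 109235020 = 109236412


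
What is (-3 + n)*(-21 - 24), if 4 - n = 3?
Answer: 90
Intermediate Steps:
n = 1 (n = 4 - 1*3 = 4 - 3 = 1)
(-3 + n)*(-21 - 24) = (-3 + 1)*(-21 - 24) = -2*(-45) = 90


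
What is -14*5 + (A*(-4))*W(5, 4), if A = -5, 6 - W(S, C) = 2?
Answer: 10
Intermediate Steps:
W(S, C) = 4 (W(S, C) = 6 - 1*2 = 6 - 2 = 4)
-14*5 + (A*(-4))*W(5, 4) = -14*5 - 5*(-4)*4 = -70 + 20*4 = -70 + 80 = 10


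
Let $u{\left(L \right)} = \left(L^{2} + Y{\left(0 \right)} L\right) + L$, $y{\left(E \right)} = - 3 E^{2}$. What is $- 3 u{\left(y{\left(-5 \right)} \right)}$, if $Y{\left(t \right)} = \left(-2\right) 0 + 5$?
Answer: $-15525$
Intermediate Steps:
$Y{\left(t \right)} = 5$ ($Y{\left(t \right)} = 0 + 5 = 5$)
$u{\left(L \right)} = L^{2} + 6 L$ ($u{\left(L \right)} = \left(L^{2} + 5 L\right) + L = L^{2} + 6 L$)
$- 3 u{\left(y{\left(-5 \right)} \right)} = - 3 - 3 \left(-5\right)^{2} \left(6 - 3 \left(-5\right)^{2}\right) = - 3 \left(-3\right) 25 \left(6 - 75\right) = - 3 \left(- 75 \left(6 - 75\right)\right) = - 3 \left(\left(-75\right) \left(-69\right)\right) = \left(-3\right) 5175 = -15525$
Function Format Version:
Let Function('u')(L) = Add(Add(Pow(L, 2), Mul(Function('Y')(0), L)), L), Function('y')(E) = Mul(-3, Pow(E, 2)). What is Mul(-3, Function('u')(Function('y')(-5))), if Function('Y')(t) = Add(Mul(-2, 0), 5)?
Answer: -15525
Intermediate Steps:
Function('Y')(t) = 5 (Function('Y')(t) = Add(0, 5) = 5)
Function('u')(L) = Add(Pow(L, 2), Mul(6, L)) (Function('u')(L) = Add(Add(Pow(L, 2), Mul(5, L)), L) = Add(Pow(L, 2), Mul(6, L)))
Mul(-3, Function('u')(Function('y')(-5))) = Mul(-3, Mul(Mul(-3, Pow(-5, 2)), Add(6, Mul(-3, Pow(-5, 2))))) = Mul(-3, Mul(Mul(-3, 25), Add(6, Mul(-3, 25)))) = Mul(-3, Mul(-75, Add(6, -75))) = Mul(-3, Mul(-75, -69)) = Mul(-3, 5175) = -15525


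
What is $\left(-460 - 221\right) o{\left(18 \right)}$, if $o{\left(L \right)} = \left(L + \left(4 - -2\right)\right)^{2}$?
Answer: $-392256$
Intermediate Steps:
$o{\left(L \right)} = \left(6 + L\right)^{2}$ ($o{\left(L \right)} = \left(L + \left(4 + 2\right)\right)^{2} = \left(L + 6\right)^{2} = \left(6 + L\right)^{2}$)
$\left(-460 - 221\right) o{\left(18 \right)} = \left(-460 - 221\right) \left(6 + 18\right)^{2} = - 681 \cdot 24^{2} = \left(-681\right) 576 = -392256$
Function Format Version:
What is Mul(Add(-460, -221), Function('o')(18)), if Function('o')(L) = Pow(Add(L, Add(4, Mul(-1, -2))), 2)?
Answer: -392256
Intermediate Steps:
Function('o')(L) = Pow(Add(6, L), 2) (Function('o')(L) = Pow(Add(L, Add(4, 2)), 2) = Pow(Add(L, 6), 2) = Pow(Add(6, L), 2))
Mul(Add(-460, -221), Function('o')(18)) = Mul(Add(-460, -221), Pow(Add(6, 18), 2)) = Mul(-681, Pow(24, 2)) = Mul(-681, 576) = -392256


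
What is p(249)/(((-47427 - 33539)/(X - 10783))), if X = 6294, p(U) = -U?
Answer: -1117761/80966 ≈ -13.805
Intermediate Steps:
p(249)/(((-47427 - 33539)/(X - 10783))) = (-1*249)/(((-47427 - 33539)/(6294 - 10783))) = -249/((-80966/(-4489))) = -249/((-80966*(-1/4489))) = -249/80966/4489 = -249*4489/80966 = -1117761/80966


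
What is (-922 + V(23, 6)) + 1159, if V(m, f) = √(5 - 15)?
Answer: 237 + I*√10 ≈ 237.0 + 3.1623*I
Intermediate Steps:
V(m, f) = I*√10 (V(m, f) = √(-10) = I*√10)
(-922 + V(23, 6)) + 1159 = (-922 + I*√10) + 1159 = 237 + I*√10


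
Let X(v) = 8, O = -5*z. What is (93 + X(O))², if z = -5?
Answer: 10201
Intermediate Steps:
O = 25 (O = -5*(-5) = 25)
(93 + X(O))² = (93 + 8)² = 101² = 10201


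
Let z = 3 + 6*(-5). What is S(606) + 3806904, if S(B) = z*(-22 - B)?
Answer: 3823860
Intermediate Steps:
z = -27 (z = 3 - 30 = -27)
S(B) = 594 + 27*B (S(B) = -27*(-22 - B) = 594 + 27*B)
S(606) + 3806904 = (594 + 27*606) + 3806904 = (594 + 16362) + 3806904 = 16956 + 3806904 = 3823860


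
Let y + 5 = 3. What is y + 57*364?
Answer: 20746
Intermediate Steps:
y = -2 (y = -5 + 3 = -2)
y + 57*364 = -2 + 57*364 = -2 + 20748 = 20746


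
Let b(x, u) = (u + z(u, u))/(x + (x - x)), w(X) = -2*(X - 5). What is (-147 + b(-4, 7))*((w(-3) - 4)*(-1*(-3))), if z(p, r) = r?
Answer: -5418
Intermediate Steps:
w(X) = 10 - 2*X (w(X) = -2*(-5 + X) = 10 - 2*X)
b(x, u) = 2*u/x (b(x, u) = (u + u)/(x + (x - x)) = (2*u)/(x + 0) = (2*u)/x = 2*u/x)
(-147 + b(-4, 7))*((w(-3) - 4)*(-1*(-3))) = (-147 + 2*7/(-4))*(((10 - 2*(-3)) - 4)*(-1*(-3))) = (-147 + 2*7*(-¼))*(((10 + 6) - 4)*3) = (-147 - 7/2)*((16 - 4)*3) = -1806*3 = -301/2*36 = -5418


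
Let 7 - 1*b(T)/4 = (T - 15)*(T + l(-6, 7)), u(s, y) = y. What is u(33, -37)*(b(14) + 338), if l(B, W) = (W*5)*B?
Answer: 15466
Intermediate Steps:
l(B, W) = 5*B*W (l(B, W) = (5*W)*B = 5*B*W)
b(T) = 28 - 4*(-210 + T)*(-15 + T) (b(T) = 28 - 4*(T - 15)*(T + 5*(-6)*7) = 28 - 4*(-15 + T)*(T - 210) = 28 - 4*(-15 + T)*(-210 + T) = 28 - 4*(-210 + T)*(-15 + T))
u(33, -37)*(b(14) + 338) = -37*((-12572 - 4*14² + 900*14) + 338) = -37*((-12572 - 4*196 + 12600) + 338) = -37*((-12572 - 784 + 12600) + 338) = -37*(-756 + 338) = -37*(-418) = 15466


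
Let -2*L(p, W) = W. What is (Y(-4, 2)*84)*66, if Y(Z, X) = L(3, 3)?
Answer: -8316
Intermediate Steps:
L(p, W) = -W/2
Y(Z, X) = -3/2 (Y(Z, X) = -½*3 = -3/2)
(Y(-4, 2)*84)*66 = -3/2*84*66 = -126*66 = -8316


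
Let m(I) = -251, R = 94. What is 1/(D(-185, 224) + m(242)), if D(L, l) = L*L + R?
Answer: 1/34068 ≈ 2.9353e-5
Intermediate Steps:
D(L, l) = 94 + L² (D(L, l) = L*L + 94 = L² + 94 = 94 + L²)
1/(D(-185, 224) + m(242)) = 1/((94 + (-185)²) - 251) = 1/((94 + 34225) - 251) = 1/(34319 - 251) = 1/34068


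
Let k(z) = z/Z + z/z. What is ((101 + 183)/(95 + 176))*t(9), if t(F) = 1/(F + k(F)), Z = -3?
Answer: 284/1897 ≈ 0.14971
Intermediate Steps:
k(z) = 1 - z/3 (k(z) = z/(-3) + z/z = z*(-1/3) + 1 = -z/3 + 1 = 1 - z/3)
t(F) = 1/(1 + 2*F/3) (t(F) = 1/(F + (1 - F/3)) = 1/(1 + 2*F/3))
((101 + 183)/(95 + 176))*t(9) = ((101 + 183)/(95 + 176))*(3/(3 + 2*9)) = (284/271)*(3/(3 + 18)) = (284*(1/271))*(3/21) = 284*(3*(1/21))/271 = (284/271)*(1/7) = 284/1897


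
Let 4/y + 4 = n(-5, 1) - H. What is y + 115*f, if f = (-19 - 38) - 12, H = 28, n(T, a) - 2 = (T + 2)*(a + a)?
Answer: -71416/9 ≈ -7935.1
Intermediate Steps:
n(T, a) = 2 + 2*a*(2 + T) (n(T, a) = 2 + (T + 2)*(a + a) = 2 + (2 + T)*(2*a) = 2 + 2*a*(2 + T))
f = -69 (f = -57 - 12 = -69)
y = -⅑ (y = 4/(-4 + ((2 + 4*1 + 2*(-5)*1) - 1*28)) = 4/(-4 + ((2 + 4 - 10) - 28)) = 4/(-4 + (-4 - 28)) = 4/(-4 - 32) = 4/(-36) = 4*(-1/36) = -⅑ ≈ -0.11111)
y + 115*f = -⅑ + 115*(-69) = -⅑ - 7935 = -71416/9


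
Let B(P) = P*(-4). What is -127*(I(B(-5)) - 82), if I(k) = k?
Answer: 7874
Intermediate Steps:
B(P) = -4*P
-127*(I(B(-5)) - 82) = -127*(-4*(-5) - 82) = -127*(20 - 82) = -127*(-62) = 7874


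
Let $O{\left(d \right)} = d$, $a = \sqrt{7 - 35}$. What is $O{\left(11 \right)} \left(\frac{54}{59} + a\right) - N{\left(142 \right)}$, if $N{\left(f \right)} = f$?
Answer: $- \frac{7784}{59} + 22 i \sqrt{7} \approx -131.93 + 58.207 i$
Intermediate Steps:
$a = 2 i \sqrt{7}$ ($a = \sqrt{-28} = 2 i \sqrt{7} \approx 5.2915 i$)
$O{\left(11 \right)} \left(\frac{54}{59} + a\right) - N{\left(142 \right)} = 11 \left(\frac{54}{59} + 2 i \sqrt{7}\right) - 142 = \left(\frac{594}{59} + 22 i \sqrt{7}\right) - 142 = - \frac{7784}{59} + 22 i \sqrt{7}$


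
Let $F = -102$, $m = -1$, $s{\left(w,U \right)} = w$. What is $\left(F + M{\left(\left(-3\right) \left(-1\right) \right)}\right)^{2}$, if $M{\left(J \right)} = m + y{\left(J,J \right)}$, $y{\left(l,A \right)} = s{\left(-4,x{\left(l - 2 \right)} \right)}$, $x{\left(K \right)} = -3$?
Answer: $11449$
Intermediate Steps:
$y{\left(l,A \right)} = -4$
$M{\left(J \right)} = -5$ ($M{\left(J \right)} = -1 - 4 = -5$)
$\left(F + M{\left(\left(-3\right) \left(-1\right) \right)}\right)^{2} = \left(-102 - 5\right)^{2} = \left(-107\right)^{2} = 11449$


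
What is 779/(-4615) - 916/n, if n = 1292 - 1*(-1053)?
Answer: -1210819/2164435 ≈ -0.55942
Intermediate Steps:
n = 2345 (n = 1292 + 1053 = 2345)
779/(-4615) - 916/n = 779/(-4615) - 916/2345 = 779*(-1/4615) - 916*1/2345 = -779/4615 - 916/2345 = -1210819/2164435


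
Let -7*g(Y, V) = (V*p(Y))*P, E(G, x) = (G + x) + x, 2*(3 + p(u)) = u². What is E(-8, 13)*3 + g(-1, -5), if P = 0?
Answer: 54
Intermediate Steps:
p(u) = -3 + u²/2
E(G, x) = G + 2*x
g(Y, V) = 0 (g(Y, V) = -V*(-3 + Y²/2)*0/7 = -⅐*0 = 0)
E(-8, 13)*3 + g(-1, -5) = (-8 + 2*13)*3 + 0 = (-8 + 26)*3 + 0 = 18*3 + 0 = 54 + 0 = 54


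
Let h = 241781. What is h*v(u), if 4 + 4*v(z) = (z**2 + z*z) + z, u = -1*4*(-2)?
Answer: 7978773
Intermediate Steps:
u = 8 (u = -4*(-2) = 8)
v(z) = -1 + z**2/2 + z/4 (v(z) = -1 + ((z**2 + z*z) + z)/4 = -1 + ((z**2 + z**2) + z)/4 = -1 + (2*z**2 + z)/4 = -1 + (z + 2*z**2)/4 = -1 + (z**2/2 + z/4) = -1 + z**2/2 + z/4)
h*v(u) = 241781*(-1 + (1/2)*8**2 + (1/4)*8) = 241781*(-1 + (1/2)*64 + 2) = 241781*(-1 + 32 + 2) = 241781*33 = 7978773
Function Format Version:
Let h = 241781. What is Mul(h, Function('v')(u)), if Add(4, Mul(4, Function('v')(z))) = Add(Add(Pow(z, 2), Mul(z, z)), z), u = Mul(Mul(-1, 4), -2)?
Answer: 7978773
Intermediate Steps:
u = 8 (u = Mul(-4, -2) = 8)
Function('v')(z) = Add(-1, Mul(Rational(1, 2), Pow(z, 2)), Mul(Rational(1, 4), z)) (Function('v')(z) = Add(-1, Mul(Rational(1, 4), Add(Add(Pow(z, 2), Mul(z, z)), z))) = Add(-1, Mul(Rational(1, 4), Add(Add(Pow(z, 2), Pow(z, 2)), z))) = Add(-1, Mul(Rational(1, 4), Add(Mul(2, Pow(z, 2)), z))) = Add(-1, Mul(Rational(1, 4), Add(z, Mul(2, Pow(z, 2))))) = Add(-1, Add(Mul(Rational(1, 2), Pow(z, 2)), Mul(Rational(1, 4), z))) = Add(-1, Mul(Rational(1, 2), Pow(z, 2)), Mul(Rational(1, 4), z)))
Mul(h, Function('v')(u)) = Mul(241781, Add(-1, Mul(Rational(1, 2), Pow(8, 2)), Mul(Rational(1, 4), 8))) = Mul(241781, Add(-1, Mul(Rational(1, 2), 64), 2)) = Mul(241781, Add(-1, 32, 2)) = Mul(241781, 33) = 7978773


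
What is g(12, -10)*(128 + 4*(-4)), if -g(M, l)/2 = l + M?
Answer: -448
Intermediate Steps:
g(M, l) = -2*M - 2*l (g(M, l) = -2*(l + M) = -2*(M + l) = -2*M - 2*l)
g(12, -10)*(128 + 4*(-4)) = (-2*12 - 2*(-10))*(128 + 4*(-4)) = (-24 + 20)*(128 - 16) = -4*112 = -448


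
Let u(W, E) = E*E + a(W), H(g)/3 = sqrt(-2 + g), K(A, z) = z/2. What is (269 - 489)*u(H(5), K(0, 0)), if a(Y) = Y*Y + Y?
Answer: -5940 - 660*sqrt(3) ≈ -7083.2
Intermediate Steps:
K(A, z) = z/2 (K(A, z) = z*(1/2) = z/2)
a(Y) = Y + Y**2 (a(Y) = Y**2 + Y = Y + Y**2)
H(g) = 3*sqrt(-2 + g)
u(W, E) = E**2 + W*(1 + W) (u(W, E) = E*E + W*(1 + W) = E**2 + W*(1 + W))
(269 - 489)*u(H(5), K(0, 0)) = (269 - 489)*(((1/2)*0)**2 + (3*sqrt(-2 + 5))*(1 + 3*sqrt(-2 + 5))) = -220*(0**2 + (3*sqrt(3))*(1 + 3*sqrt(3))) = -220*(0 + 3*sqrt(3)*(1 + 3*sqrt(3))) = -660*sqrt(3)*(1 + 3*sqrt(3))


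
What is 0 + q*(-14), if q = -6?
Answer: 84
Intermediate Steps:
0 + q*(-14) = 0 - 6*(-14) = 0 + 84 = 84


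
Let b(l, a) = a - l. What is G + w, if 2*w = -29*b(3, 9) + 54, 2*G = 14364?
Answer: 7122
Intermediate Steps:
G = 7182 (G = (½)*14364 = 7182)
w = -60 (w = (-29*(9 - 1*3) + 54)/2 = (-29*(9 - 3) + 54)/2 = (-29*6 + 54)/2 = (-174 + 54)/2 = (½)*(-120) = -60)
G + w = 7182 - 60 = 7122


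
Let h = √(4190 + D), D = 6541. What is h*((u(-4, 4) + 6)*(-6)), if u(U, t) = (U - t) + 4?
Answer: -84*√219 ≈ -1243.1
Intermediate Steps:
u(U, t) = 4 + U - t
h = 7*√219 (h = √(4190 + 6541) = √10731 = 7*√219 ≈ 103.59)
h*((u(-4, 4) + 6)*(-6)) = (7*√219)*(((4 - 4 - 1*4) + 6)*(-6)) = (7*√219)*(((4 - 4 - 4) + 6)*(-6)) = (7*√219)*((-4 + 6)*(-6)) = (7*√219)*(2*(-6)) = (7*√219)*(-12) = -84*√219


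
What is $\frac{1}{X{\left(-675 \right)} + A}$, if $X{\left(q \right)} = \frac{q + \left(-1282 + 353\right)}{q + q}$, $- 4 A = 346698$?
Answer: $- \frac{1350}{117008971} \approx -1.1538 \cdot 10^{-5}$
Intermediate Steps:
$A = - \frac{173349}{2}$ ($A = \left(- \frac{1}{4}\right) 346698 = - \frac{173349}{2} \approx -86675.0$)
$X{\left(q \right)} = \frac{-929 + q}{2 q}$ ($X{\left(q \right)} = \frac{q - 929}{2 q} = \left(-929 + q\right) \frac{1}{2 q} = \frac{-929 + q}{2 q}$)
$\frac{1}{X{\left(-675 \right)} + A} = \frac{1}{\frac{-929 - 675}{2 \left(-675\right)} - \frac{173349}{2}} = \frac{1}{\frac{1}{2} \left(- \frac{1}{675}\right) \left(-1604\right) - \frac{173349}{2}} = \frac{1}{\frac{802}{675} - \frac{173349}{2}} = \frac{1}{- \frac{117008971}{1350}} = - \frac{1350}{117008971}$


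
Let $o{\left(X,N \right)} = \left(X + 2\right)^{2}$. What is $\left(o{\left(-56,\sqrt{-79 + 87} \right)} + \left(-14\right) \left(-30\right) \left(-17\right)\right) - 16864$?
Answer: $-21088$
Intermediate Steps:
$o{\left(X,N \right)} = \left(2 + X\right)^{2}$
$\left(o{\left(-56,\sqrt{-79 + 87} \right)} + \left(-14\right) \left(-30\right) \left(-17\right)\right) - 16864 = \left(\left(2 - 56\right)^{2} + \left(-14\right) \left(-30\right) \left(-17\right)\right) - 16864 = \left(\left(-54\right)^{2} + 420 \left(-17\right)\right) - 16864 = \left(2916 - 7140\right) - 16864 = -4224 - 16864 = -21088$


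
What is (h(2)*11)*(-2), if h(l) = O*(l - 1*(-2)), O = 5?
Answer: -440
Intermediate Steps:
h(l) = 10 + 5*l (h(l) = 5*(l - 1*(-2)) = 5*(l + 2) = 5*(2 + l) = 10 + 5*l)
(h(2)*11)*(-2) = ((10 + 5*2)*11)*(-2) = ((10 + 10)*11)*(-2) = (20*11)*(-2) = 220*(-2) = -440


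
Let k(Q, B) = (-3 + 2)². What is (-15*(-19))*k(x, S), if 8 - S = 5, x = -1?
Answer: 285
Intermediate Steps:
S = 3 (S = 8 - 1*5 = 8 - 5 = 3)
k(Q, B) = 1 (k(Q, B) = (-1)² = 1)
(-15*(-19))*k(x, S) = -15*(-19)*1 = 285*1 = 285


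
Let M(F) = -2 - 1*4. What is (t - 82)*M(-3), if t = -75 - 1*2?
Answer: 954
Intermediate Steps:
t = -77 (t = -75 - 2 = -77)
M(F) = -6 (M(F) = -2 - 4 = -6)
(t - 82)*M(-3) = (-77 - 82)*(-6) = -159*(-6) = 954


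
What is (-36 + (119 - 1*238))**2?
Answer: 24025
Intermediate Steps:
(-36 + (119 - 1*238))**2 = (-36 + (119 - 238))**2 = (-36 - 119)**2 = (-155)**2 = 24025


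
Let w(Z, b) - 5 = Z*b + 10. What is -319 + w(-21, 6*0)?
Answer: -304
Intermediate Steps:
w(Z, b) = 15 + Z*b (w(Z, b) = 5 + (Z*b + 10) = 5 + (10 + Z*b) = 15 + Z*b)
-319 + w(-21, 6*0) = -319 + (15 - 126*0) = -319 + (15 - 21*0) = -319 + (15 + 0) = -319 + 15 = -304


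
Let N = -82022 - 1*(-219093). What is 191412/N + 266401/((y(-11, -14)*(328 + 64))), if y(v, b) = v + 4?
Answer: -35990616943/376122824 ≈ -95.688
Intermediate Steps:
y(v, b) = 4 + v
N = 137071 (N = -82022 + 219093 = 137071)
191412/N + 266401/((y(-11, -14)*(328 + 64))) = 191412/137071 + 266401/(((4 - 11)*(328 + 64))) = 191412*(1/137071) + 266401/((-7*392)) = 191412/137071 + 266401/(-2744) = 191412/137071 + 266401*(-1/2744) = 191412/137071 - 266401/2744 = -35990616943/376122824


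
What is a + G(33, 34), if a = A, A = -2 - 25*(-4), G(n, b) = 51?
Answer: 149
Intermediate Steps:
A = 98 (A = -2 + 100 = 98)
a = 98
a + G(33, 34) = 98 + 51 = 149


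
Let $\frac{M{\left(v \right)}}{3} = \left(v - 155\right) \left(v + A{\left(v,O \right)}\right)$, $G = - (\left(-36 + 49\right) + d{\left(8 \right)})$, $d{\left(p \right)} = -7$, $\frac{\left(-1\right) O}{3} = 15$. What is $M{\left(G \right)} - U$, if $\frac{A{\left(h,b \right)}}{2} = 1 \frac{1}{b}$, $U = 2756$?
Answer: $\frac{2452}{15} \approx 163.47$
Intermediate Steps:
$O = -45$ ($O = \left(-3\right) 15 = -45$)
$A{\left(h,b \right)} = \frac{2}{b}$ ($A{\left(h,b \right)} = 2 \cdot 1 \frac{1}{b} = \frac{2}{b}$)
$G = -6$ ($G = - (\left(-36 + 49\right) - 7) = - (13 - 7) = \left(-1\right) 6 = -6$)
$M{\left(v \right)} = 3 \left(-155 + v\right) \left(- \frac{2}{45} + v\right)$ ($M{\left(v \right)} = 3 \left(v - 155\right) \left(v + \frac{2}{-45}\right) = 3 \left(-155 + v\right) \left(v + 2 \left(- \frac{1}{45}\right)\right) = 3 \left(-155 + v\right) \left(v - \frac{2}{45}\right) = 3 \left(-155 + v\right) \left(- \frac{2}{45} + v\right)$)
$M{\left(G \right)} - U = \left(\frac{62}{3} + 3 \left(-6\right)^{2} - - \frac{13954}{5}\right) - 2756 = \left(\frac{62}{3} + 3 \cdot 36 + \frac{13954}{5}\right) - 2756 = \left(\frac{62}{3} + 108 + \frac{13954}{5}\right) - 2756 = \frac{43792}{15} - 2756 = \frac{2452}{15}$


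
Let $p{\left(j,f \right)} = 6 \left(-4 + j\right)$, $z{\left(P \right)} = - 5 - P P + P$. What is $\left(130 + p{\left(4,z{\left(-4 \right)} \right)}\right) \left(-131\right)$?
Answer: $-17030$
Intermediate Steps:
$z{\left(P \right)} = P + 5 P^{2}$ ($z{\left(P \right)} = - 5 \left(- P^{2}\right) + P = 5 P^{2} + P = P + 5 P^{2}$)
$p{\left(j,f \right)} = -24 + 6 j$
$\left(130 + p{\left(4,z{\left(-4 \right)} \right)}\right) \left(-131\right) = \left(130 + \left(-24 + 6 \cdot 4\right)\right) \left(-131\right) = \left(130 + \left(-24 + 24\right)\right) \left(-131\right) = \left(130 + 0\right) \left(-131\right) = 130 \left(-131\right) = -17030$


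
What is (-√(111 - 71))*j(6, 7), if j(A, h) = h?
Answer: -14*√10 ≈ -44.272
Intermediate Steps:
(-√(111 - 71))*j(6, 7) = -√(111 - 71)*7 = -√40*7 = -2*√10*7 = -14*√10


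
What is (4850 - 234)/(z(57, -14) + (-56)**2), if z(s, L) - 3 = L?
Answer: 4616/3125 ≈ 1.4771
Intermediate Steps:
z(s, L) = 3 + L
(4850 - 234)/(z(57, -14) + (-56)**2) = (4850 - 234)/((3 - 14) + (-56)**2) = 4616/(-11 + 3136) = 4616/3125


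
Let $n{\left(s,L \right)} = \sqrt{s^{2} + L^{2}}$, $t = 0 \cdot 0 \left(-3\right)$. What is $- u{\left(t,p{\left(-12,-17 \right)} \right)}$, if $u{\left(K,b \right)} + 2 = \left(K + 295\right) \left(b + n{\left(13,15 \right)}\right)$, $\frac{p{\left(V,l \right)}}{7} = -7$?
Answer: $14457 - 295 \sqrt{394} \approx 8601.4$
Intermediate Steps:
$t = 0$ ($t = 0 \left(-3\right) = 0$)
$n{\left(s,L \right)} = \sqrt{L^{2} + s^{2}}$
$p{\left(V,l \right)} = -49$ ($p{\left(V,l \right)} = 7 \left(-7\right) = -49$)
$u{\left(K,b \right)} = -2 + \left(295 + K\right) \left(b + \sqrt{394}\right)$ ($u{\left(K,b \right)} = -2 + \left(K + 295\right) \left(b + \sqrt{15^{2} + 13^{2}}\right) = -2 + \left(295 + K\right) \left(b + \sqrt{225 + 169}\right) = -2 + \left(295 + K\right) \left(b + \sqrt{394}\right)$)
$- u{\left(t,p{\left(-12,-17 \right)} \right)} = - (-2 + 295 \left(-49\right) + 295 \sqrt{394} + 0 \left(-49\right) + 0 \sqrt{394}) = - (-2 - 14455 + 295 \sqrt{394} + 0 + 0) = - (-14457 + 295 \sqrt{394}) = 14457 - 295 \sqrt{394}$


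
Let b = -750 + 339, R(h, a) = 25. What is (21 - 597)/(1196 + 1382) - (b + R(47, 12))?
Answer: 497266/1289 ≈ 385.78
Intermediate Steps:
b = -411
(21 - 597)/(1196 + 1382) - (b + R(47, 12)) = (21 - 597)/(1196 + 1382) - (-411 + 25) = -576/2578 - 1*(-386) = -576*1/2578 + 386 = -288/1289 + 386 = 497266/1289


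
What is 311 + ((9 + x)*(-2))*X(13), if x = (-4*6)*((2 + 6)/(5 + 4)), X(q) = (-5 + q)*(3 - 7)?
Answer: -1435/3 ≈ -478.33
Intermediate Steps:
X(q) = 20 - 4*q (X(q) = (-5 + q)*(-4) = 20 - 4*q)
x = -64/3 (x = -192/9 = -24*8/9 = -64/3 ≈ -21.333)
311 + ((9 + x)*(-2))*X(13) = 311 + ((9 - 64/3)*(-2))*(20 - 4*13) = 311 + (-37/3*(-2))*(20 - 52) = 311 + (74/3)*(-32) = 311 - 2368/3 = -1435/3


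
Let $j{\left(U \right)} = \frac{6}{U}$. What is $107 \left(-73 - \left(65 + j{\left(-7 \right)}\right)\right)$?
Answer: $- \frac{102720}{7} \approx -14674.0$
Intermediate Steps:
$107 \left(-73 - \left(65 + j{\left(-7 \right)}\right)\right) = 107 \left(-73 - \left(65 + \frac{6}{-7}\right)\right) = 107 \left(-73 - \left(65 + 6 \left(- \frac{1}{7}\right)\right)\right) = 107 \left(-73 - \frac{449}{7}\right) = 107 \left(- \frac{960}{7}\right) = - \frac{102720}{7}$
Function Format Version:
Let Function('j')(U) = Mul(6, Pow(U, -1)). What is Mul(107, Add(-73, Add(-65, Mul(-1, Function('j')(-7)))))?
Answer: Rational(-102720, 7) ≈ -14674.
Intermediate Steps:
Mul(107, Add(-73, Add(-65, Mul(-1, Function('j')(-7))))) = Mul(107, Add(-73, Add(-65, Mul(-1, Mul(6, Pow(-7, -1)))))) = Mul(107, Add(-73, Add(-65, Mul(-1, Mul(6, Rational(-1, 7)))))) = Mul(107, Add(-73, Add(-65, Mul(-1, Rational(-6, 7))))) = Mul(107, Add(-73, Add(-65, Rational(6, 7)))) = Mul(107, Add(-73, Rational(-449, 7))) = Mul(107, Rational(-960, 7)) = Rational(-102720, 7)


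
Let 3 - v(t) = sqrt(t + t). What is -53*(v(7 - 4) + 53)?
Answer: -2968 + 53*sqrt(6) ≈ -2838.2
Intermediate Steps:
v(t) = 3 - sqrt(2)*sqrt(t) (v(t) = 3 - sqrt(t + t) = 3 - sqrt(2*t) = 3 - sqrt(2)*sqrt(t))
-53*(v(7 - 4) + 53) = -53*((3 - sqrt(2)*sqrt(7 - 4)) + 53) = -53*((3 - sqrt(2)*sqrt(3)) + 53) = -53*((3 - sqrt(6)) + 53) = -53*(56 - sqrt(6)) = -2968 + 53*sqrt(6)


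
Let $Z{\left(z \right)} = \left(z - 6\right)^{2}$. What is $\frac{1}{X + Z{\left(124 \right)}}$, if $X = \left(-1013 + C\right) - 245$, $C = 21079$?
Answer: $\frac{1}{33745} \approx 2.9634 \cdot 10^{-5}$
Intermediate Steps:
$Z{\left(z \right)} = \left(-6 + z\right)^{2}$
$X = 19821$ ($X = \left(-1013 + 21079\right) - 245 = 20066 - 245 = 19821$)
$\frac{1}{X + Z{\left(124 \right)}} = \frac{1}{19821 + \left(-6 + 124\right)^{2}} = \frac{1}{19821 + 118^{2}} = \frac{1}{19821 + 13924} = \frac{1}{33745}$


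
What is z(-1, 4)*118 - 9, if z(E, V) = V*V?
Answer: 1879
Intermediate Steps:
z(E, V) = V**2
z(-1, 4)*118 - 9 = 4**2*118 - 9 = 16*118 - 9 = 1888 - 9 = 1879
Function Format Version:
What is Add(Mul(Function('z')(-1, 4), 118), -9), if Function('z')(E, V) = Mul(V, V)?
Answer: 1879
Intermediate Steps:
Function('z')(E, V) = Pow(V, 2)
Add(Mul(Function('z')(-1, 4), 118), -9) = Add(Mul(Pow(4, 2), 118), -9) = Add(Mul(16, 118), -9) = Add(1888, -9) = 1879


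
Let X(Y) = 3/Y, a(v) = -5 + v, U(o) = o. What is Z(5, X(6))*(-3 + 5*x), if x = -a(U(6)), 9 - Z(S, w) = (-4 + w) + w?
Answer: -96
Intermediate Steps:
Z(S, w) = 13 - 2*w (Z(S, w) = 9 - ((-4 + w) + w) = 9 - (-4 + 2*w) = 9 + (4 - 2*w) = 13 - 2*w)
x = -1 (x = -(-5 + 6) = -1*1 = -1)
Z(5, X(6))*(-3 + 5*x) = (13 - 6/6)*(-3 + 5*(-1)) = (13 - 6/6)*(-3 - 5) = (13 - 2*½)*(-8) = (13 - 1)*(-8) = 12*(-8) = -96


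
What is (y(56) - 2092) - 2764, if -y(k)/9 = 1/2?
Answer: -9721/2 ≈ -4860.5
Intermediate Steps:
y(k) = -9/2
(y(56) - 2092) - 2764 = (-9/2 - 2092) - 2764 = -4193/2 - 2764 = -9721/2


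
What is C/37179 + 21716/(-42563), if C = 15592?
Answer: -143736868/1582449777 ≈ -0.090832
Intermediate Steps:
C/37179 + 21716/(-42563) = 15592/37179 + 21716/(-42563) = 15592*(1/37179) + 21716*(-1/42563) = 15592/37179 - 21716/42563 = -143736868/1582449777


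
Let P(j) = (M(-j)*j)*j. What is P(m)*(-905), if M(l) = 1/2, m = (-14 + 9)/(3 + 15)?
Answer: -22625/648 ≈ -34.915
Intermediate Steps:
m = -5/18 ≈ -0.27778
M(l) = ½
P(j) = j²/2 (P(j) = (j/2)*j = j²/2)
P(m)*(-905) = ((-5/18)²/2)*(-905) = ((½)*(25/324))*(-905) = (25/648)*(-905) = -22625/648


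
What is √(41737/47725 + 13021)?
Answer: √1186384248458/9545 ≈ 114.11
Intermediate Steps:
√(41737/47725 + 13021) = √(621468962/47725) = √1186384248458/9545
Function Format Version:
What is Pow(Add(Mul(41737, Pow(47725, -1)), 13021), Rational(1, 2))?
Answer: Mul(Rational(1, 9545), Pow(1186384248458, Rational(1, 2))) ≈ 114.11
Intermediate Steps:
Pow(Add(Mul(41737, Pow(47725, -1)), 13021), Rational(1, 2)) = Pow(Add(Mul(41737, Rational(1, 47725)), 13021), Rational(1, 2)) = Pow(Add(Rational(41737, 47725), 13021), Rational(1, 2)) = Pow(Rational(621468962, 47725), Rational(1, 2)) = Mul(Rational(1, 9545), Pow(1186384248458, Rational(1, 2)))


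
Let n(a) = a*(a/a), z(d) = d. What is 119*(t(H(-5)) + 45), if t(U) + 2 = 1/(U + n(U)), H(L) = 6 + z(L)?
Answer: 10353/2 ≈ 5176.5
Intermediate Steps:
n(a) = a (n(a) = a*1 = a)
H(L) = 6 + L
t(U) = -2 + 1/(2*U) (t(U) = -2 + 1/(U + U) = -2 + 1/(2*U))
119*(t(H(-5)) + 45) = 119*((-2 + 1/(2*(6 - 5))) + 45) = 119*((-2 + (½)/1) + 45) = 119*((-2 + (½)*1) + 45) = 119*((-2 + ½) + 45) = 119*(-3/2 + 45) = 119*(87/2) = 10353/2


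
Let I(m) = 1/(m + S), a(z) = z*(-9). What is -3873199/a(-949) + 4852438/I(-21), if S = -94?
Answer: -4766141263369/8541 ≈ -5.5803e+8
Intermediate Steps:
a(z) = -9*z
I(m) = 1/(-94 + m) (I(m) = 1/(m - 94) = 1/(-94 + m))
-3873199/a(-949) + 4852438/I(-21) = -3873199/((-9*(-949))) + 4852438/(1/(-94 - 21)) = -3873199/8541 + 4852438/(1/(-115)) = -3873199*1/8541 + 4852438/(-1/115) = -3873199/8541 + 4852438*(-115) = -3873199/8541 - 558030370 = -4766141263369/8541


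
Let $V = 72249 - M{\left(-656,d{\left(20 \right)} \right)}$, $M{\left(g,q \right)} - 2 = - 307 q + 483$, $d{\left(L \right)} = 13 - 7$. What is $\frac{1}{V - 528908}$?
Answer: $- \frac{1}{455302} \approx -2.1963 \cdot 10^{-6}$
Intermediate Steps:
$d{\left(L \right)} = 6$
$M{\left(g,q \right)} = 485 - 307 q$ ($M{\left(g,q \right)} = 2 - \left(-483 + 307 q\right) = 485 - 307 q$)
$V = 73606$ ($V = 72249 - \left(485 - 1842\right) = 72249 - -1357 = 72249 + 1357 = 73606$)
$\frac{1}{V - 528908} = \frac{1}{73606 - 528908} = \frac{1}{-455302} = - \frac{1}{455302}$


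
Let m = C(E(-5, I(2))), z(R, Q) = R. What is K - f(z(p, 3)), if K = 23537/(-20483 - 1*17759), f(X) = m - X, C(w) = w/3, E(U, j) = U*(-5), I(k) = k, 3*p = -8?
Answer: -444199/38242 ≈ -11.615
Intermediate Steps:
p = -8/3 (p = (⅓)*(-8) = -8/3 ≈ -2.6667)
E(U, j) = -5*U
C(w) = w/3 (C(w) = w*(⅓) = w/3)
m = 25/3 (m = (-5*(-5))/3 = (⅓)*25 = 25/3 ≈ 8.3333)
f(X) = 25/3 - X
K = -23537/38242 (K = 23537/(-20483 - 17759) = 23537/(-38242) = 23537*(-1/38242) = -23537/38242 ≈ -0.61547)
K - f(z(p, 3)) = -23537/38242 - (25/3 - 1*(-8/3)) = -23537/38242 - (25/3 + 8/3) = -23537/38242 - 1*11 = -23537/38242 - 11 = -444199/38242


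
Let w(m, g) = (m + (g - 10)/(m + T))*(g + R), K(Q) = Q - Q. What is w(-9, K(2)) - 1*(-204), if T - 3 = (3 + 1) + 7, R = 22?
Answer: -38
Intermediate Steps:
T = 14 (T = 3 + ((3 + 1) + 7) = 3 + (4 + 7) = 3 + 11 = 14)
K(Q) = 0
w(m, g) = (22 + g)*(m + (-10 + g)/(14 + m)) (w(m, g) = (m + (g - 10)/(m + 14))*(g + 22) = (m + (-10 + g)/(14 + m))*(22 + g) = (22 + g)*(m + (-10 + g)/(14 + m)))
w(-9, K(2)) - 1*(-204) = (-220 + 0**2 + 12*0 + 22*(-9)**2 + 308*(-9) + 0*(-9)**2 + 14*0*(-9))/(14 - 9) - 1*(-204) = (-220 + 0 + 0 + 22*81 - 2772 + 0*81 + 0)/5 + 204 = (-220 + 0 + 0 + 1782 - 2772 + 0 + 0)/5 + 204 = (1/5)*(-1210) + 204 = -242 + 204 = -38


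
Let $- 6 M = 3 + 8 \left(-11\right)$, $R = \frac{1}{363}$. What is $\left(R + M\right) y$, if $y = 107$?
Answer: $\frac{366903}{242} \approx 1516.1$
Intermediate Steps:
$R = \frac{1}{363} \approx 0.0027548$
$M = \frac{85}{6}$ ($M = - \frac{3 + 8 \left(-11\right)}{6} = - \frac{3 - 88}{6} = \left(- \frac{1}{6}\right) \left(-85\right) = \frac{85}{6} \approx 14.167$)
$\left(R + M\right) y = \left(\frac{1}{363} + \frac{85}{6}\right) 107 = \frac{3429}{242} \cdot 107 = \frac{366903}{242}$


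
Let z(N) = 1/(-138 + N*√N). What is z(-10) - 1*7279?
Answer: (-72790*√10 + 1004503*I)/(2*(-69*I + 5*√10)) ≈ -7279.0 + 0.0015774*I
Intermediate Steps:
z(N) = 1/(-138 + N^(3/2))
z(-10) - 1*7279 = 1/(-138 + (-10)^(3/2)) - 1*7279 = 1/(-138 - 10*I*√10) - 7279 = -7279 + 1/(-138 - 10*I*√10)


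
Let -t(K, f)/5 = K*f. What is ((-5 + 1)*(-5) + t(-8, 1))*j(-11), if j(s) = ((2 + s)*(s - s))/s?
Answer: 0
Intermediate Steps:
t(K, f) = -5*K*f
j(s) = 0 (j(s) = ((2 + s)*0)/s = 0/s = 0)
((-5 + 1)*(-5) + t(-8, 1))*j(-11) = ((-5 + 1)*(-5) - 5*(-8)*1)*0 = (-4*(-5) + 40)*0 = (20 + 40)*0 = 60*0 = 0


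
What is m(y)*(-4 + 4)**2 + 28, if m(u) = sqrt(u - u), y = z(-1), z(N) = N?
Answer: 28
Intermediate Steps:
y = -1
m(u) = 0 (m(u) = sqrt(0) = 0)
m(y)*(-4 + 4)**2 + 28 = 0*(-4 + 4)**2 + 28 = 0*0**2 + 28 = 0*0 + 28 = 0 + 28 = 28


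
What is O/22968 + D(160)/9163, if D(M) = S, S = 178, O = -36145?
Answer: -29737121/19132344 ≈ -1.5543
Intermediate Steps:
D(M) = 178
O/22968 + D(160)/9163 = -36145/22968 + 178/9163 = -29737121/19132344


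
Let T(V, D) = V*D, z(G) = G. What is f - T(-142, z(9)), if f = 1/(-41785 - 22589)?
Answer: 82269971/64374 ≈ 1278.0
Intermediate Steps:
f = -1/64374 (f = 1/(-64374) = -1/64374 ≈ -1.5534e-5)
T(V, D) = D*V
f - T(-142, z(9)) = -1/64374 - 9*(-142) = -1/64374 - 1*(-1278) = -1/64374 + 1278 = 82269971/64374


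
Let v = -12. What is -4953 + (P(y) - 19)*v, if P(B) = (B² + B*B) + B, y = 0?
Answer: -4725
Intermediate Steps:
P(B) = B + 2*B² (P(B) = (B² + B²) + B = 2*B² + B = B + 2*B²)
-4953 + (P(y) - 19)*v = -4953 + (0*(1 + 2*0) - 19)*(-12) = -4953 + (0*(1 + 0) - 19)*(-12) = -4953 + (0*1 - 19)*(-12) = -4953 + (0 - 19)*(-12) = -4953 - 19*(-12) = -4953 + 228 = -4725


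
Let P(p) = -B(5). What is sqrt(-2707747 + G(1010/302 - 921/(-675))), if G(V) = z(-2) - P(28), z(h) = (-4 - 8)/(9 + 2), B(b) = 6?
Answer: I*sqrt(327636793)/11 ≈ 1645.5*I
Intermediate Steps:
z(h) = -12/11
P(p) = -6 (P(p) = -1*6 = -6)
G(V) = 54/11 (G(V) = -12/11 - 1*(-6) = -12/11 + 6 = 54/11)
sqrt(-2707747 + G(1010/302 - 921/(-675))) = sqrt(-2707747 + 54/11) = sqrt(-29785163/11) = I*sqrt(327636793)/11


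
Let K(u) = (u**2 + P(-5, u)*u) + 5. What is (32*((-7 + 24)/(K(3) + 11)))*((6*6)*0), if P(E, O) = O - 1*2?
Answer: 0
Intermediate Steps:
P(E, O) = -2 + O (P(E, O) = O - 2 = -2 + O)
K(u) = 5 + u**2 + u*(-2 + u) (K(u) = (u**2 + (-2 + u)*u) + 5 = (u**2 + u*(-2 + u)) + 5 = 5 + u**2 + u*(-2 + u))
(32*((-7 + 24)/(K(3) + 11)))*((6*6)*0) = (32*((-7 + 24)/((5 + 3**2 + 3*(-2 + 3)) + 11)))*((6*6)*0) = (32*(17/((5 + 9 + 3*1) + 11)))*(36*0) = (32*(17/((5 + 9 + 3) + 11)))*0 = (32*(17/(17 + 11)))*0 = (32*(17/28))*0 = (136/7)*0 = 0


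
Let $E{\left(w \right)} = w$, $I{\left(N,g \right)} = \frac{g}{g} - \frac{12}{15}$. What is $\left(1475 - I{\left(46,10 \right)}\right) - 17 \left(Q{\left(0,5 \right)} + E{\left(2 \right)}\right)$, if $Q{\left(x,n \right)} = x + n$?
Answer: $\frac{6779}{5} \approx 1355.8$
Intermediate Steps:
$I{\left(N,g \right)} = \frac{1}{5}$ ($I{\left(N,g \right)} = 1 - \frac{4}{5} = \frac{1}{5}$)
$Q{\left(x,n \right)} = n + x$
$\left(1475 - I{\left(46,10 \right)}\right) - 17 \left(Q{\left(0,5 \right)} + E{\left(2 \right)}\right) = \left(1475 - \frac{1}{5}\right) - 17 \left(\left(5 + 0\right) + 2\right) = \left(1475 - \frac{1}{5}\right) - 17 \left(5 + 2\right) = \frac{7374}{5} - 119 = \frac{6779}{5}$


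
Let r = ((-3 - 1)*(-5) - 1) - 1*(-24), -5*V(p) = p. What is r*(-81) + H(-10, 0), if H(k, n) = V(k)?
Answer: -3481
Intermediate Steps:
V(p) = -p/5
H(k, n) = -k/5
r = 43 (r = (-4*(-5) - 1) + 24 = (20 - 1) + 24 = 19 + 24 = 43)
r*(-81) + H(-10, 0) = 43*(-81) - ⅕*(-10) = -3483 + 2 = -3481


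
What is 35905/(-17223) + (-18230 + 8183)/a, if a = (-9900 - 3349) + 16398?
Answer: -286104326/54235227 ≈ -5.2752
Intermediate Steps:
a = 3149 (a = -13249 + 16398 = 3149)
35905/(-17223) + (-18230 + 8183)/a = 35905/(-17223) + (-18230 + 8183)/3149 = 35905*(-1/17223) - 10047*1/3149 = -35905/17223 - 10047/3149 = -286104326/54235227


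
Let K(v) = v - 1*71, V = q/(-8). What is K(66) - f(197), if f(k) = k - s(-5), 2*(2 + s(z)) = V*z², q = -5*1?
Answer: -3139/16 ≈ -196.19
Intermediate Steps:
q = -5
V = 5/8 (V = -5/(-8) = -5*(-⅛) = 5/8 ≈ 0.62500)
K(v) = -71 + v (K(v) = v - 71 = -71 + v)
s(z) = -2 + 5*z²/16 (s(z) = -2 + (5*z²/8)/2 = -2 + 5*z²/16)
f(k) = -93/16 + k (f(k) = k - (-2 + (5/16)*(-5)²) = k - (-2 + (5/16)*25) = k - (-2 + 125/16) = k - 1*93/16 = k - 93/16 = -93/16 + k)
K(66) - f(197) = (-71 + 66) - (-93/16 + 197) = -5 - 1*3059/16 = -5 - 3059/16 = -3139/16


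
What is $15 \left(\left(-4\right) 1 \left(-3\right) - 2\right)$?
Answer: $150$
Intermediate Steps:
$15 \left(\left(-4\right) 1 \left(-3\right) - 2\right) = 15 \left(\left(-4\right) \left(-3\right) - 2\right) = 15 \left(12 - 2\right) = 15 \cdot 10 = 150$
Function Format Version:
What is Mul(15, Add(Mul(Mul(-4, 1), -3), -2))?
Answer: 150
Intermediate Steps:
Mul(15, Add(Mul(Mul(-4, 1), -3), -2)) = Mul(15, Add(Mul(-4, -3), -2)) = Mul(15, Add(12, -2)) = Mul(15, 10) = 150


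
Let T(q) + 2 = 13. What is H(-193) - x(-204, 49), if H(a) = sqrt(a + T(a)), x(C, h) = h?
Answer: -49 + I*sqrt(182) ≈ -49.0 + 13.491*I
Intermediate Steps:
T(q) = 11 (T(q) = -2 + 13 = 11)
H(a) = sqrt(11 + a) (H(a) = sqrt(a + 11) = sqrt(11 + a))
H(-193) - x(-204, 49) = sqrt(11 - 193) - 1*49 = sqrt(-182) - 49 = I*sqrt(182) - 49 = -49 + I*sqrt(182)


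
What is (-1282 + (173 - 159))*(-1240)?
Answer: 1572320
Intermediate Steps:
(-1282 + (173 - 159))*(-1240) = (-1282 + 14)*(-1240) = -1268*(-1240) = 1572320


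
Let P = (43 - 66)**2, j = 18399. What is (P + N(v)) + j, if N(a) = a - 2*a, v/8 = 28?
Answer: 18704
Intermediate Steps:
v = 224 (v = 8*28 = 224)
N(a) = -a
P = 529 (P = (-23)**2 = 529)
(P + N(v)) + j = (529 - 1*224) + 18399 = (529 - 224) + 18399 = 305 + 18399 = 18704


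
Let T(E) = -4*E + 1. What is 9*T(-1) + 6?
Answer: 51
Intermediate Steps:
T(E) = 1 - 4*E
9*T(-1) + 6 = 9*(1 - 4*(-1)) + 6 = 9*(1 + 4) + 6 = 9*5 + 6 = 45 + 6 = 51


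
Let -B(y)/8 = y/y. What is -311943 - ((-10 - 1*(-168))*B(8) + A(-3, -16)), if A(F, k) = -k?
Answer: -310695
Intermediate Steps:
B(y) = -8 (B(y) = -8*y/y = -8*1 = -8)
-311943 - ((-10 - 1*(-168))*B(8) + A(-3, -16)) = -311943 - ((-10 - 1*(-168))*(-8) - 1*(-16)) = -311943 - ((-10 + 168)*(-8) + 16) = -311943 - (158*(-8) + 16) = -311943 - (-1264 + 16) = -311943 - 1*(-1248) = -311943 + 1248 = -310695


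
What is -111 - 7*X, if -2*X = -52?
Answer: -293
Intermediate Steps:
X = 26 (X = -½*(-52) = 26)
-111 - 7*X = -111 - 7*26 = -111 - 182 = -293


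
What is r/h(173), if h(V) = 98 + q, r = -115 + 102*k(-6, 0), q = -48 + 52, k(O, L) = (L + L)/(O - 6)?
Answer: -115/102 ≈ -1.1275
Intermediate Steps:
k(O, L) = 2*L/(-6 + O) (k(O, L) = (2*L)/(-6 + O) = 2*L/(-6 + O))
q = 4
r = -115 (r = -115 + 102*(2*0/(-6 - 6)) = -115 + 102*(2*0/(-12)) = -115 + 102*(2*0*(-1/12)) = -115 + 102*0 = -115 + 0 = -115)
h(V) = 102 (h(V) = 98 + 4 = 102)
r/h(173) = -115/102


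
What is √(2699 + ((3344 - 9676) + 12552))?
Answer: 3*√991 ≈ 94.440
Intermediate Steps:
√(2699 + ((3344 - 9676) + 12552)) = √(2699 + (-6332 + 12552)) = √(2699 + 6220) = √8919 = 3*√991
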